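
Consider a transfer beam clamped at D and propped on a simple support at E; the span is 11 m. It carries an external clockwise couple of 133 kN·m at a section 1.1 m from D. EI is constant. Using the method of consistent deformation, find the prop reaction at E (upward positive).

Choose R_E as the redundant. The primary structure is the cantilever fixed at D.
Free-end deflection of the primary structure under the applied loading (downward +):
  clockwise couple 133 at a = 1.1: M₀a(2L − a)/(2EI) = 1529/EI
Flexibility coefficient — unit upward force at E: δ_{EE} = L³/(3EI) = 443.7/EI.
Compatibility at E: δ_0 − R_E·δ_{EE} = 0, so R_E = 1529/443.7 = 3.446 kN.

R_E = 3.446 kN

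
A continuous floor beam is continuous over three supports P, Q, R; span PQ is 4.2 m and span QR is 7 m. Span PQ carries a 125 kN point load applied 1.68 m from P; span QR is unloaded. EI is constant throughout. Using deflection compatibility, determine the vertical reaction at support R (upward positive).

Release continuity at Q by inserting a hinge; the redundant is the internal moment M_Q. The primary structure is two simply-supported spans PQ and QR.
End slopes at the hinge Q, treating each span as simply supported:
  span PQ: point load 125 at a = 1.68: Pab(L + a)/(6LEI) = 123.5/EI
  relative rotation θ_0 = (123.5 + 0)/EI = 123.5/EI
A unit hogging moment at Q produces rotation L₁/(3EI) + L₂/(3EI) = 3.733/EI.
Slope continuity at Q: θ_0 = M_Q·3.733/EI, so M_Q = 123.5/3.733 = 33.08 kN·m (hogging).
Span QR, ΣM about R: R_Q^{QR}·7 = 0 + 33.08, so R_Q^{QR} = 4.725 kN and R_R = 0 − 4.725 = -4.725 kN.

R_R = -4.725 kN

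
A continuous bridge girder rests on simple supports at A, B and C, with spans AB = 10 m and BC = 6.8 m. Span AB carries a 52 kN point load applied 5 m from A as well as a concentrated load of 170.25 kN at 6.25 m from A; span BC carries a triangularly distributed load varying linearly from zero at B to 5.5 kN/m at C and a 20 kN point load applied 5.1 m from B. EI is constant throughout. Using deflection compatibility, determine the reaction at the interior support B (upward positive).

R_B = 208.7 kN

Take M_B as the redundant. Released structure: two simple spans AB and BC with a hinge at B.
Rotations at B on the released spans (each span's end-slope, ×1/EI):
  span AB: point load 52 at a = 5: Pab(L + a)/(6LEI) = 325/EI
  span AB: point load 170.25 at a = 6.25: Pab(L + a)/(6LEI) = 1081/EI
  span BC: triangular load, peak 5.5: 7w₀L³/(360EI) = 33.63/EI
  span BC: point load 20 at a = 5.1: Pab(L + b)/(6LEI) = 36.12/EI
  relative rotation θ_0 = (1406 + 69.75)/EI = 1475/EI
A unit hogging moment at B produces rotation L₁/(3EI) + L₂/(3EI) = 5.6/EI.
Slope continuity at B: θ_0 = M_B·5.6/EI, so M_B = 1475/5.6 = 263.5 kN·m (hogging).
Span AB, ΣM about A with M_B applied at B: R_B^{AB}·10 = 1324 + 263.5, so R_B^{AB} = 158.8 kN and R_A = 222.2 − 158.8 = 63.5 kN.
Span BC, ΣM about C: R_B^{BC}·6.8 = 76.39 + 263.5, so R_B^{BC} = 49.98 kN and R_C = 38.7 − 49.98 = -11.28 kN.
R_B = 158.8 + 49.98 = 208.7 kN.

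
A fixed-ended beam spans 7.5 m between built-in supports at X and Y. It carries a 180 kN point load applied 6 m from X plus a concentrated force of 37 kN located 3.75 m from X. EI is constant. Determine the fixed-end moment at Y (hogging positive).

Release both end moments; the primary structure is a simply-supported span XY with redundants M_X and M_Y.
On the primary (simply-supported) span, the end slopes from the loading are:
  at X: point load 180 at a = 6: Pab(L + b)/(6LEI) = 324/EI
  at Y: point load 180 at a = 6: Pab(L + a)/(6LEI) = 486/EI
  at X: point load 37 at a = 3.75: Pab(L + b)/(6LEI) = 130.1/EI
  at Y: point load 37 at a = 3.75: Pab(L + a)/(6LEI) = 130.1/EI
  θ_X0 = 454.1/EI,  θ_Y0 = 616.1/EI
Flexibility coefficients: a unit moment at one end gives L/(3EI) there and L/(6EI) at the far end, so f₁₁ = f₂₂ = 2.5/EI and f₁₂ = f₂₁ = 1.25/EI.
Compatibility — zero rotation at each built-in end:
  2.5 M_X + 1.25 M_Y = 454.1
  1.25 M_X + 2.5 M_Y = 616.1
Solving the pair gives M_X = 77.89 kN·m and M_Y = 207.5 kN·m (hogging).

M_Y = 207.5 kN·m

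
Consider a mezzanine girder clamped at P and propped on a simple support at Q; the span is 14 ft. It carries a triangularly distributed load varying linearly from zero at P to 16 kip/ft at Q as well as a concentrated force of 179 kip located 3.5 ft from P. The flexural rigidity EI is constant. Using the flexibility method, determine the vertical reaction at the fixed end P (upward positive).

R_P = 214 kip

Remove the prop at Q; the released (primary) structure is a cantilever built in at P.
Primary-structure tip deflection at Q by superposition:
  triangular load, peak 16 at the free end: 11w₀L⁴/(120EI) = 56343/EI
  point load 179 at a = 3.5: Pa²(3L − a)/(6EI) = 14070/EI
  δ_0 = 70414/EI
Flexibility coefficient — unit upward force at Q: δ_{QQ} = L³/(3EI) = 914.7/EI.
The prop prevents deflection at Q: R_Q = δ_0/δ_{QQ} = 70414/914.7 = 76.98 kip.
Vertical equilibrium: R_P = ΣP − R_Q = 291 − 76.98 = 214 kip.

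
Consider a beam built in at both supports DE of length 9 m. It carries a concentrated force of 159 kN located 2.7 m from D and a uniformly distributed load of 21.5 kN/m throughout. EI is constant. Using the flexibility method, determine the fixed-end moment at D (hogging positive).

M_D = 355.5 kN·m

Take the two fixed-end moments M_D, M_E as redundants; the released structure is the simple span DE.
On the primary (simply-supported) span, the end slopes from the loading are:
  at D: point load 159 at a = 2.7: Pab(L + b)/(6LEI) = 766.3/EI
  at E: point load 159 at a = 2.7: Pab(L + a)/(6LEI) = 586/EI
  at D: UDL 21.5: wL³/(24EI) = 653.1/EI
  at E: UDL 21.5: wL³/(24EI) = 653.1/EI
  θ_D0 = 1419/EI,  θ_E0 = 1239/EI
Flexibility coefficients: a unit moment at one end gives L/(3EI) there and L/(6EI) at the far end, so f₁₁ = f₂₂ = 3/EI and f₁₂ = f₂₁ = 1.5/EI.
Compatibility — zero rotation at each built-in end:
  3 M_D + 1.5 M_E = 1419
  1.5 M_D + 3 M_E = 1239
Solving the pair gives M_D = 355.5 kN·m and M_E = 235.3 kN·m (hogging).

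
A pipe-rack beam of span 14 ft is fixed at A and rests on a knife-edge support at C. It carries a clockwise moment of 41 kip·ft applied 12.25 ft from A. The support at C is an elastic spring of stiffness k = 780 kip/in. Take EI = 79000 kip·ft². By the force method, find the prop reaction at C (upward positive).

Release the roller at C. Primary structure: cantilever fixed at A.
Deflection at C on the released cantilever, summing each load's contribution:
  clockwise couple 41 at a = 12.25: M₀a(2L − a)/(2EI) = 3955/EI
Flexibility coefficient — unit upward force at C: δ_{CC} = L³/(3EI) = 914.7/EI.
With EI = 79000 kip·ft²: δ_0 = 0.050066 ft and δ_{CC} = 0.011578 ft/kip.
Compatibility — the spring shortens by R_C/k under the reaction it provides: δ_0 − R_C·δ_{CC} = R_C/k. With 1/k = 1/(780×12) ft/kip = 0.000107 ft/kip, R_C = δ_0 / (δ_{CC} + 1/k) = 0.050066 / (0.011578 + 0.000107) = 4.285 kip.

R_C = 4.285 kip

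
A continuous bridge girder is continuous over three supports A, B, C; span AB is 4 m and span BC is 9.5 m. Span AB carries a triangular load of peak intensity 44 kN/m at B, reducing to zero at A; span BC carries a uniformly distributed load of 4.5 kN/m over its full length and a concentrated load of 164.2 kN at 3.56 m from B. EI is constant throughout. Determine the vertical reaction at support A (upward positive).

R_A = -35.33 kN

Take M_B as the redundant. Released structure: two simple spans AB and BC with a hinge at B.
Rotations at B on the released spans (each span's end-slope, ×1/EI):
  span AB: triangular load, peak 44: w₀L³/(45EI) = 62.58/EI
  span BC: UDL 4.5: wL³/(24EI) = 160.8/EI
  span BC: point load 164.2 at a = 3.56: Pab(L + b)/(6LEI) = 940.6/EI
  relative rotation θ_0 = (62.58 + 1101)/EI = 1164/EI
A unit hogging moment at B produces rotation L₁/(3EI) + L₂/(3EI) = 4.5/EI.
Slope continuity at B: θ_0 = M_B·4.5/EI, so M_B = 1164/4.5 = 258.6 kN·m (hogging).
Span AB, ΣM about A with M_B applied at B: R_B^{AB}·4 = 234.7 + 258.6, so R_B^{AB} = 123.3 kN and R_A = 88 − 123.3 = -35.33 kN.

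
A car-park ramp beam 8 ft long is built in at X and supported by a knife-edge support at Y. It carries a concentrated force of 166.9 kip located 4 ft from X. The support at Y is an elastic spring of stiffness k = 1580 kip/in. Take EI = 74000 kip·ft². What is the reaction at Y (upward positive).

Take the reaction at Y as the redundant and release it; the primary structure is a cantilever fixed at X.
Deflection at Y on the released cantilever, summing each load's contribution:
  point load 166.9 at a = 4: Pa²(3L − a)/(6EI) = 8901/EI
Flexibility coefficient — unit upward force at Y: δ_{YY} = L³/(3EI) = 170.7/EI.
With EI = 74000 kip·ft²: δ_0 = 0.12029 ft and δ_{YY} = 0.002306 ft/kip.
Compatibility — the spring shortens by R_Y/k under the reaction it provides: δ_0 − R_Y·δ_{YY} = R_Y/k. With 1/k = 1/(1580×12) ft/kip = 0.000053 ft/kip, R_Y = δ_0 / (δ_{YY} + 1/k) = 0.12029 / (0.002306 + 0.000053) = 50.99 kip.

R_Y = 50.99 kip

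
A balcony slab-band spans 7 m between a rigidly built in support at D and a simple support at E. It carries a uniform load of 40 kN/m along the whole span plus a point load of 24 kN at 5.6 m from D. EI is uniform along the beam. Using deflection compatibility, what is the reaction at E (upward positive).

Remove the prop at E; the released (primary) structure is a cantilever built in at D.
Free-end deflection of the primary structure under the applied loading (downward +):
  UDL 40: wL⁴/(8EI) = 12005/EI
  point load 24 at a = 5.6: Pa²(3L − a)/(6EI) = 1932/EI
  δ_0 = 13937/EI
Tip deflection under a unit load at E: L³/(3EI) = 114.3/EI.
The prop prevents deflection at E: R_E = δ_0/δ_{EE} = 13937/114.3 = 121.9 kN.

R_E = 121.9 kN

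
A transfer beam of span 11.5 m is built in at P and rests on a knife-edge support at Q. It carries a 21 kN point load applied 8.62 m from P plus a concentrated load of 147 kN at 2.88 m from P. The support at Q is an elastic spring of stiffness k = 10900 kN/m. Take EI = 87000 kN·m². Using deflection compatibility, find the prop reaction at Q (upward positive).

Release the roller at Q. Primary structure: cantilever fixed at P.
Primary-structure tip deflection at Q by superposition:
  point load 21 at a = 8.62: Pa²(3L − a)/(6EI) = 6730/EI
  point load 147 at a = 2.88: Pa²(3L − a)/(6EI) = 6426/EI
  δ_0 = 13156/EI
Tip deflection under a unit load at Q: L³/(3EI) = 507/EI.
With EI = 87000 kN·m²: δ_0 = 0.15122 m and δ_{QQ} = 0.005827 m/kN.
Compatibility — the spring shortens by R_Q/k under the reaction it provides: δ_0 − R_Q·δ_{QQ} = R_Q/k. With 1/k = 0.000092 m/kN, R_Q = δ_0 / (δ_{QQ} + 1/k) = 0.15122 / (0.005827 + 0.000092) = 25.55 kN.

R_Q = 25.55 kN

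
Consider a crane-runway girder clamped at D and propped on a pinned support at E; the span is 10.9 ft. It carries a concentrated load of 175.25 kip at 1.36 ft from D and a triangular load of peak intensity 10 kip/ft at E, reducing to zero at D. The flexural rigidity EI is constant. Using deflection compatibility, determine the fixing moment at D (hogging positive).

M_D = 264.9 kip·ft

Release the roller at E. Primary structure: cantilever fixed at D.
Downward deflection at the released point E due to the loads:
  point load 175.25 at a = 1.36: Pa²(3L − a)/(6EI) = 1693/EI
  triangular load, peak 10 at the free end: 11w₀L⁴/(120EI) = 12939/EI
  δ_0 = 14633/EI
Tip deflection under a unit load at E: L³/(3EI) = 431.7/EI.
Compatibility at E: δ_0 − R_E·δ_{EE} = 0, so R_E = 14633/431.7 = 33.9 kip.
Moment equilibrium about D: M_D = Σ(load moments about D) − R_E·L = 634.4 − 33.9×10.9 = 264.9 kip·ft.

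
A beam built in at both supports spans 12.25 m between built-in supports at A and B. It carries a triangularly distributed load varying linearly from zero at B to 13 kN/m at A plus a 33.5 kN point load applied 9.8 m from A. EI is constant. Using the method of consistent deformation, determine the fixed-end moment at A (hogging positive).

Take the two fixed-end moments M_A, M_B as redundants; the released structure is the simple span AB.
End rotations of the released simple span under the applied load (×1/EI):
  at A: triangular load, peak 13: w₀L³/(45EI) = 531.1/EI
  at B: triangular load, peak 13: 7w₀L³/(360EI) = 464.7/EI
  at A: point load 33.5 at a = 9.8: Pab(L + b)/(6LEI) = 160.9/EI
  at B: point load 33.5 at a = 9.8: Pab(L + a)/(6LEI) = 241.3/EI
  θ_A0 = 691.9/EI,  θ_B0 = 706/EI
Flexibility coefficients: a unit moment at one end gives L/(3EI) there and L/(6EI) at the far end, so f₁₁ = f₂₂ = 4.083/EI and f₁₂ = f₂₁ = 2.042/EI.
Compatibility — zero rotation at each built-in end:
  4.083 M_A + 2.042 M_B = 691.9
  2.042 M_A + 4.083 M_B = 706
Solving the pair gives M_A = 110.7 kN·m and M_B = 117.6 kN·m (hogging).

M_A = 110.7 kN·m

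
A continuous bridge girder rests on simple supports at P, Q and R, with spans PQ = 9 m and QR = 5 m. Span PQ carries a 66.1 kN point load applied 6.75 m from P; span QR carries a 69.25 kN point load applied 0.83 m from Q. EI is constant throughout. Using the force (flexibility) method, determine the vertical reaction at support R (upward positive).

R_R = -4.193 kN

Insert a hinge at Q; M_Q is the redundant, and each span becomes simply supported.
Rotations at Q on the released spans (each span's end-slope, ×1/EI):
  span PQ: point load 66.1 at a = 6.75: Pab(L + a)/(6LEI) = 292.8/EI
  span QR: point load 69.25 at a = 0.83: Pab(L + b)/(6LEI) = 73.26/EI
  relative rotation θ_0 = (292.8 + 73.26)/EI = 366.1/EI
A unit hogging moment at Q produces rotation L₁/(3EI) + L₂/(3EI) = 4.667/EI.
Slope continuity at Q: θ_0 = M_Q·4.667/EI, so M_Q = 366.1/4.667 = 78.44 kN·m (hogging).
Span QR, ΣM about R: R_Q^{QR}·5 = 288.8 + 78.44, so R_Q^{QR} = 73.44 kN and R_R = 69.25 − 73.44 = -4.193 kN.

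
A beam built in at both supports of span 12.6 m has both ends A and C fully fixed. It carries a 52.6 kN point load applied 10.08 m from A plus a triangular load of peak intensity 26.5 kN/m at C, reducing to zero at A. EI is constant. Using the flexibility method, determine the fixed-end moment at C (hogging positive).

M_C = 295.2 kN·m

Take the two fixed-end moments M_A, M_C as redundants; the released structure is the simple span AC.
On the primary (simply-supported) span, the end slopes from the loading are:
  at A: point load 52.6 at a = 10.08: Pab(L + b)/(6LEI) = 267.2/EI
  at C: point load 52.6 at a = 10.08: Pab(L + a)/(6LEI) = 400.8/EI
  at A: triangular load, peak 26.5: 7w₀L³/(360EI) = 1031/EI
  at C: triangular load, peak 26.5: w₀L³/(45EI) = 1178/EI
  θ_A0 = 1298/EI,  θ_C0 = 1579/EI
Flexibility coefficients: a unit moment at one end gives L/(3EI) there and L/(6EI) at the far end, so f₁₁ = f₂₂ = 4.2/EI and f₁₂ = f₂₁ = 2.1/EI.
Compatibility — zero rotation at each built-in end:
  4.2 M_A + 2.1 M_C = 1298
  2.1 M_A + 4.2 M_C = 1579
Solving the pair gives M_A = 161.4 kN·m and M_C = 295.2 kN·m (hogging).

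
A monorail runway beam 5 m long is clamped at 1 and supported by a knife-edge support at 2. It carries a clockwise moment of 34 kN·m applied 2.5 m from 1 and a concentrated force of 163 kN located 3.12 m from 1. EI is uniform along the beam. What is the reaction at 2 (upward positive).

R_2 = 83.05 kN

Remove the prop at 2; the released (primary) structure is a cantilever built in at 1.
Primary-structure tip deflection at 2 by superposition:
  clockwise couple 34 at a = 2.5: M₀a(2L − a)/(2EI) = 318.8/EI
  point load 163 at a = 3.12: Pa²(3L − a)/(6EI) = 3142/EI
  δ_0 = 3460/EI
Flexibility coefficient — unit upward force at 2: δ_{22} = L³/(3EI) = 41.67/EI.
The prop prevents deflection at 2: R_2 = δ_0/δ_{22} = 3460/41.67 = 83.05 kN.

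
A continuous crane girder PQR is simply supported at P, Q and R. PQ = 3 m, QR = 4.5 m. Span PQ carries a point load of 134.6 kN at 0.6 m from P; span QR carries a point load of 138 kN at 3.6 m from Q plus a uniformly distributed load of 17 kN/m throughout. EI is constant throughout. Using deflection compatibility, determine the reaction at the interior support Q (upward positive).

Insert a hinge at Q; M_Q is the redundant, and each span becomes simply supported.
End slopes at the hinge Q, treating each span as simply supported:
  span PQ: point load 134.6 at a = 0.6: Pab(L + a)/(6LEI) = 38.76/EI
  span QR: point load 138 at a = 3.6: Pab(L + b)/(6LEI) = 89.42/EI
  span QR: UDL 17: wL³/(24EI) = 64.55/EI
  relative rotation θ_0 = (38.76 + 154)/EI = 192.7/EI
A unit hogging moment at Q produces rotation L₁/(3EI) + L₂/(3EI) = 2.5/EI.
Slope continuity at Q: θ_0 = M_Q·2.5/EI, so M_Q = 192.7/2.5 = 77.09 kN·m (hogging).
Span PQ, ΣM about P with M_Q applied at Q: R_Q^{PQ}·3 = 80.76 + 77.09, so R_Q^{PQ} = 52.62 kN and R_P = 134.6 − 52.62 = 81.98 kN.
Span QR, ΣM about R: R_Q^{QR}·4.5 = 296.3 + 77.09, so R_Q^{QR} = 82.98 kN and R_R = 214.5 − 82.98 = 131.5 kN.
R_Q = 52.62 + 82.98 = 135.6 kN.

R_Q = 135.6 kN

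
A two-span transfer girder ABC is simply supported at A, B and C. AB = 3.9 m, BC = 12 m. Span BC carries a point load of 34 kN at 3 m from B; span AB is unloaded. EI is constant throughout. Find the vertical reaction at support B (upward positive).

R_B = 42.66 kN

Release continuity at B by inserting a hinge; the redundant is the internal moment M_B. The primary structure is two simply-supported spans AB and BC.
End slopes at the hinge B, treating each span as simply supported:
  span BC: point load 34 at a = 3: Pab(L + b)/(6LEI) = 267.8/EI
  relative rotation θ_0 = (0 + 267.8)/EI = 267.8/EI
A unit hogging moment at B produces rotation L₁/(3EI) + L₂/(3EI) = 5.3/EI.
Compatibility: M_B·(L₁+L₂)/(3EI) = θ_0, giving M_B = 50.52 kN·m (hogging).
Span AB, ΣM about A with M_B applied at B: R_B^{AB}·3.9 = 0 + 50.52, so R_B^{AB} = 12.95 kN and R_A = 0 − 12.95 = -12.95 kN.
Span BC, ΣM about C: R_B^{BC}·12 = 306 + 50.52, so R_B^{BC} = 29.71 kN and R_C = 34 − 29.71 = 4.29 kN.
R_B = 12.95 + 29.71 = 42.66 kN.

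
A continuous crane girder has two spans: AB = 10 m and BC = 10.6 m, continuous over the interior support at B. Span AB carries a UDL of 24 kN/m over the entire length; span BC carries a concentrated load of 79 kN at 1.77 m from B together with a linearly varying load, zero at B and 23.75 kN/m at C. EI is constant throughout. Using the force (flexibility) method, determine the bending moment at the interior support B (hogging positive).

M_B = 280.7 kN·m

Take M_B as the redundant. Released structure: two simple spans AB and BC with a hinge at B.
Discontinuity in slope at B on the released structure — sum the simple-span end rotations:
  span AB: UDL 24: wL³/(24EI) = 1000/EI
  span BC: point load 79 at a = 1.77: Pab(L + b)/(6LEI) = 377.2/EI
  span BC: triangular load, peak 23.75: 7w₀L³/(360EI) = 550/EI
  relative rotation θ_0 = (1000 + 927.2)/EI = 1927/EI
A unit hogging moment at B produces rotation L₁/(3EI) + L₂/(3EI) = 6.867/EI.
Compatibility: M_B·(L₁+L₂)/(3EI) = θ_0, giving M_B = 280.7 kN·m (hogging).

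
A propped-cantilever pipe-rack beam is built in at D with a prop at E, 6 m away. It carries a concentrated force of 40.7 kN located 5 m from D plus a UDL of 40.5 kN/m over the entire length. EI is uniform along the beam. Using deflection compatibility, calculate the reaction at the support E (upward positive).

R_E = 121.7 kN

Take the reaction at E as the redundant and release it; the primary structure is a cantilever fixed at D.
Deflection at E on the released cantilever, summing each load's contribution:
  point load 40.7 at a = 5: Pa²(3L − a)/(6EI) = 2205/EI
  UDL 40.5: wL⁴/(8EI) = 6561/EI
  δ_0 = 8766/EI
Flexibility coefficient — unit upward force at E: δ_{EE} = L³/(3EI) = 72/EI.
The prop prevents deflection at E: R_E = δ_0/δ_{EE} = 8766/72 = 121.7 kN.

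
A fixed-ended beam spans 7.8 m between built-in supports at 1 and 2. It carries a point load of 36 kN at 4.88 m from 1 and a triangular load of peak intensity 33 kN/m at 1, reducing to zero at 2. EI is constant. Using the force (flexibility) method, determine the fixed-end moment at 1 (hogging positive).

M_1 = 125 kN·m

Take the two fixed-end moments M_1, M_2 as redundants; the released structure is the simple span 12.
On the primary (simply-supported) span, the end slopes from the loading are:
  at 1: point load 36 at a = 4.88: Pab(L + b)/(6LEI) = 117.5/EI
  at 2: point load 36 at a = 4.88: Pab(L + a)/(6LEI) = 139/EI
  at 1: triangular load, peak 33: w₀L³/(45EI) = 348/EI
  at 2: triangular load, peak 33: 7w₀L³/(360EI) = 304.5/EI
  θ_10 = 465.5/EI,  θ_20 = 443.5/EI
Flexibility coefficients: a unit moment at one end gives L/(3EI) there and L/(6EI) at the far end, so f₁₁ = f₂₂ = 2.6/EI and f₁₂ = f₂₁ = 1.3/EI.
Compatibility — zero rotation at each built-in end:
  2.6 M_1 + 1.3 M_2 = 465.5
  1.3 M_1 + 2.6 M_2 = 443.5
Solving the pair gives M_1 = 125 kN·m and M_2 = 108.1 kN·m (hogging).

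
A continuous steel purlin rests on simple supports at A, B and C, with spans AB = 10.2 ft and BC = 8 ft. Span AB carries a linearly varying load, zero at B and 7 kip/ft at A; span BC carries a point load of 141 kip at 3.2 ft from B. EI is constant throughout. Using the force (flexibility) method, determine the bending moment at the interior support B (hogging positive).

M_B = 119 kip·ft

Insert a hinge at B; M_B is the redundant, and each span becomes simply supported.
End slopes at the hinge B, treating each span as simply supported:
  span AB: triangular load, peak 7: 7w₀L³/(360EI) = 144.4/EI
  span BC: point load 141 at a = 3.2: Pab(L + b)/(6LEI) = 577.5/EI
  relative rotation θ_0 = (144.4 + 577.5)/EI = 722/EI
A unit hogging moment at B produces rotation L₁/(3EI) + L₂/(3EI) = 6.067/EI.
Compatibility: M_B·(L₁+L₂)/(3EI) = θ_0, giving M_B = 119 kip·ft (hogging).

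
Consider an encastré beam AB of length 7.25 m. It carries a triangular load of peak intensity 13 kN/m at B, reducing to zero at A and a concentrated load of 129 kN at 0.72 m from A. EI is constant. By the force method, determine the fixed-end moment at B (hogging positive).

M_B = 42.47 kN·m

Take the two fixed-end moments M_A, M_B as redundants; the released structure is the simple span AB.
On the primary (simply-supported) span, the end slopes from the loading are:
  at A: triangular load, peak 13: 7w₀L³/(360EI) = 96.33/EI
  at B: triangular load, peak 13: w₀L³/(45EI) = 110.1/EI
  at A: point load 129 at a = 0.72: Pab(L + b)/(6LEI) = 192.1/EI
  at B: point load 129 at a = 0.72: Pab(L + a)/(6LEI) = 111.1/EI
  θ_A0 = 288.5/EI,  θ_B0 = 221.2/EI
Flexibility coefficients: a unit moment at one end gives L/(3EI) there and L/(6EI) at the far end, so f₁₁ = f₂₂ = 2.417/EI and f₁₂ = f₂₁ = 1.208/EI.
Compatibility — zero rotation at each built-in end:
  2.417 M_A + 1.208 M_B = 288.5
  1.208 M_A + 2.417 M_B = 221.2
Solving the pair gives M_A = 98.13 kN·m and M_B = 42.47 kN·m (hogging).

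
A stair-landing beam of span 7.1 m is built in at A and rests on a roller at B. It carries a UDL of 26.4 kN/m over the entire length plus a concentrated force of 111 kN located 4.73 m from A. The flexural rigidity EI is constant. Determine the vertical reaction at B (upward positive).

Take the reaction at B as the redundant and release it; the primary structure is a cantilever fixed at A.
Primary-structure tip deflection at B by superposition:
  UDL 26.4: wL⁴/(8EI) = 8386/EI
  point load 111 at a = 4.73: Pa²(3L − a)/(6EI) = 6858/EI
  δ_0 = 15244/EI
Tip deflection under a unit load at B: L³/(3EI) = 119.3/EI.
Compatibility at B: δ_0 − R_B·δ_{BB} = 0, so R_B = 15244/119.3 = 127.8 kN.

R_B = 127.8 kN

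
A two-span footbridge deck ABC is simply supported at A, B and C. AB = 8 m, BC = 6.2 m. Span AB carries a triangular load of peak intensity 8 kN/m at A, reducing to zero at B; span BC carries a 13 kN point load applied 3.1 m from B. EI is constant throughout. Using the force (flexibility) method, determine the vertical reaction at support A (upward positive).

R_A = 18.41 kN

Insert a hinge at B; M_B is the redundant, and each span becomes simply supported.
Discontinuity in slope at B on the released structure — sum the simple-span end rotations:
  span AB: triangular load, peak 8: 7w₀L³/(360EI) = 79.64/EI
  span BC: point load 13 at a = 3.1: Pab(L + b)/(6LEI) = 31.23/EI
  relative rotation θ_0 = (79.64 + 31.23)/EI = 110.9/EI
A unit hogging moment at B produces rotation L₁/(3EI) + L₂/(3EI) = 4.733/EI.
Compatibility: M_B·(L₁+L₂)/(3EI) = θ_0, giving M_B = 23.42 kN·m (hogging).
Span AB, ΣM about A with M_B applied at B: R_B^{AB}·8 = 85.33 + 23.42, so R_B^{AB} = 13.59 kN and R_A = 32 − 13.59 = 18.41 kN.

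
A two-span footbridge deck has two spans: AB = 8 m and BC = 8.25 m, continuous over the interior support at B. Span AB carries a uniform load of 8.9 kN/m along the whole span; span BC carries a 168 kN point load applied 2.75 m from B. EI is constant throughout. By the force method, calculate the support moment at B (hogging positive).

Take M_B as the redundant. Released structure: two simple spans AB and BC with a hinge at B.
Discontinuity in slope at B on the released structure — sum the simple-span end rotations:
  span AB: UDL 8.9: wL³/(24EI) = 189.9/EI
  span BC: point load 168 at a = 2.75: Pab(L + b)/(6LEI) = 705.8/EI
  relative rotation θ_0 = (189.9 + 705.8)/EI = 895.7/EI
A unit hogging moment at B produces rotation L₁/(3EI) + L₂/(3EI) = 5.417/EI.
Compatibility: M_B·(L₁+L₂)/(3EI) = θ_0, giving M_B = 165.4 kN·m (hogging).

M_B = 165.4 kN·m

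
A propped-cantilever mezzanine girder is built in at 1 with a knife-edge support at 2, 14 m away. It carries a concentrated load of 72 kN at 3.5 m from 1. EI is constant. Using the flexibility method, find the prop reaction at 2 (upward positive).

R_2 = 6.188 kN

Remove the prop at 2; the released (primary) structure is a cantilever built in at 1.
Primary-structure tip deflection at 2 by superposition:
  point load 72 at a = 3.5: Pa²(3L − a)/(6EI) = 5660/EI
Tip deflection under a unit load at 2: L³/(3EI) = 914.7/EI.
Compatibility at 2: δ_0 − R_2·δ_{22} = 0, so R_2 = 5660/914.7 = 6.188 kN.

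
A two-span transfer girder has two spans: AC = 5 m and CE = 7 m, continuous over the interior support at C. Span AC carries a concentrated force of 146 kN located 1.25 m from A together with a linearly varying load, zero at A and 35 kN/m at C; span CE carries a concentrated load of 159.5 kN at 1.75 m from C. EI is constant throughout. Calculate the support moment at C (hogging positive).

M_C = 166.8 kN·m

Take M_C as the redundant. Released structure: two simple spans AC and CE with a hinge at C.
Rotations at C on the released spans (each span's end-slope, ×1/EI):
  span AC: point load 146 at a = 1.25: Pab(L + a)/(6LEI) = 142.6/EI
  span AC: triangular load, peak 35: w₀L³/(45EI) = 97.22/EI
  span CE: point load 159.5 at a = 1.75: Pab(L + b)/(6LEI) = 427.4/EI
  relative rotation θ_0 = (239.8 + 427.4)/EI = 667.2/EI
A unit hogging moment at C produces rotation L₁/(3EI) + L₂/(3EI) = 4/EI.
Slope continuity at C: θ_0 = M_C·4/EI, so M_C = 667.2/4 = 166.8 kN·m (hogging).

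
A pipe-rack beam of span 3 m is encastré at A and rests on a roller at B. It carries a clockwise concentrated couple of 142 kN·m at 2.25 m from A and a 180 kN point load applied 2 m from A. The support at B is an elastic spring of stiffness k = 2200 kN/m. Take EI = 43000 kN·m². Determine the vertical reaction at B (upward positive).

R_B = 50.41 kN

Release the roller at B. Primary structure: cantilever fixed at A.
Free-end deflection of the primary structure under the applied loading (downward +):
  clockwise couple 142 at a = 2.25: M₀a(2L − a)/(2EI) = 599.1/EI
  point load 180 at a = 2: Pa²(3L − a)/(6EI) = 840/EI
  δ_0 = 1439/EI
Tip deflection under a unit load at B: L³/(3EI) = 9/EI.
With EI = 43000 kN·m²: δ_0 = 0.033467 m and δ_{BB} = 0.000209 m/kN.
Compatibility — the spring shortens by R_B/k under the reaction it provides: δ_0 − R_B·δ_{BB} = R_B/k. With 1/k = 0.000455 m/kN, R_B = δ_0 / (δ_{BB} + 1/k) = 0.033467 / (0.000209 + 0.000455) = 50.41 kN.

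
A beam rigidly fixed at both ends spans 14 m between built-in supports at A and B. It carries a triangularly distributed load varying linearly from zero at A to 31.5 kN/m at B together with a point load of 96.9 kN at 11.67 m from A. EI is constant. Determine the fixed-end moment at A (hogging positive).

M_A = 237.1 kN·m

Release both end moments; the primary structure is a simply-supported span AB with redundants M_A and M_B.
Simple-span end rotations at A and B under the given loads:
  at A: triangular load, peak 31.5: 7w₀L³/(360EI) = 1681/EI
  at B: triangular load, peak 31.5: w₀L³/(45EI) = 1921/EI
  at A: point load 96.9 at a = 11.67: Pab(L + b)/(6LEI) = 512.2/EI
  at B: point load 96.9 at a = 11.67: Pab(L + a)/(6LEI) = 805.2/EI
  θ_A0 = 2193/EI,  θ_B0 = 2726/EI
Flexibility coefficients: a unit moment at one end gives L/(3EI) there and L/(6EI) at the far end, so f₁₁ = f₂₂ = 4.667/EI and f₁₂ = f₂₁ = 2.333/EI.
Compatibility — zero rotation at each built-in end:
  4.667 M_A + 2.333 M_B = 2193
  2.333 M_A + 4.667 M_B = 2726
Solving the pair gives M_A = 237.1 kN·m and M_B = 465.6 kN·m (hogging).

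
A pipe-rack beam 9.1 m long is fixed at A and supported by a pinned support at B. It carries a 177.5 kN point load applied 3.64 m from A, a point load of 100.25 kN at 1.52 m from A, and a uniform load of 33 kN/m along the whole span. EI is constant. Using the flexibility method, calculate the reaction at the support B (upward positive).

R_B = 153.5 kN

Release the roller at B. Primary structure: cantilever fixed at A.
Deflection at B on the released cantilever, summing each load's contribution:
  point load 177.5 at a = 3.64: Pa²(3L − a)/(6EI) = 9274/EI
  point load 100.25 at a = 1.52: Pa²(3L − a)/(6EI) = 995.2/EI
  UDL 33: wL⁴/(8EI) = 28287/EI
  δ_0 = 38556/EI
Tip deflection under a unit load at B: L³/(3EI) = 251.2/EI.
Compatibility at B: δ_0 − R_B·δ_{BB} = 0, so R_B = 38556/251.2 = 153.5 kN.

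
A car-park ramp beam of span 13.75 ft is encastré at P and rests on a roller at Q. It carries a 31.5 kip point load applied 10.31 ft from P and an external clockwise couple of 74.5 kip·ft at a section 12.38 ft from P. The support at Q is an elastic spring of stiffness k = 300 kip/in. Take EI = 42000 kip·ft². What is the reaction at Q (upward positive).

Choose R_Q as the redundant. The primary structure is the cantilever fixed at P.
Downward deflection at the released point Q due to the loads:
  point load 31.5 at a = 10.31: Pa²(3L − a)/(6EI) = 17266/EI
  clockwise couple 74.5 at a = 12.38: M₀a(2L − a)/(2EI) = 6973/EI
  δ_0 = 24239/EI
Flexibility coefficient — unit upward force at Q: δ_{QQ} = L³/(3EI) = 866.5/EI.
With EI = 42000 kip·ft²: δ_0 = 0.57712 ft and δ_{QQ} = 0.020632 ft/kip.
Compatibility — the spring shortens by R_Q/k under the reaction it provides: δ_0 − R_Q·δ_{QQ} = R_Q/k. With 1/k = 1/(300×12) ft/kip = 0.000278 ft/kip, R_Q = δ_0 / (δ_{QQ} + 1/k) = 0.57712 / (0.020632 + 0.000278) = 27.6 kip.

R_Q = 27.6 kip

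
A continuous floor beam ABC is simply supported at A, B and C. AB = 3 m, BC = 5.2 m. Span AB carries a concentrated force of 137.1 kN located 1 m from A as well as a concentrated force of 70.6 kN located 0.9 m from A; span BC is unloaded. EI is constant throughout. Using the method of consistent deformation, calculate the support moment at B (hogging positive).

Take M_B as the redundant. Released structure: two simple spans AB and BC with a hinge at B.
Discontinuity in slope at B on the released structure — sum the simple-span end rotations:
  span AB: point load 137.1 at a = 1: Pab(L + a)/(6LEI) = 60.93/EI
  span AB: point load 70.6 at a = 0.9: Pab(L + a)/(6LEI) = 28.91/EI
  relative rotation θ_0 = (89.84 + 0)/EI = 89.84/EI
A unit hogging moment at B produces rotation L₁/(3EI) + L₂/(3EI) = 2.733/EI.
Compatibility: M_B·(L₁+L₂)/(3EI) = θ_0, giving M_B = 32.87 kN·m (hogging).

M_B = 32.87 kN·m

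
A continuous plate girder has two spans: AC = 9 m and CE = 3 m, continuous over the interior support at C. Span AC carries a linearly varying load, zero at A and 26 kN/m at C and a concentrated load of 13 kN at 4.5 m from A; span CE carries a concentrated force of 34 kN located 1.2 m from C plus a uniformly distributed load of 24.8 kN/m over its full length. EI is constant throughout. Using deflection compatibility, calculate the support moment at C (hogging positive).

Release continuity at C by inserting a hinge; the redundant is the internal moment M_C. The primary structure is two simply-supported spans AC and CE.
Rotations at C on the released spans (each span's end-slope, ×1/EI):
  span AC: triangular load, peak 26: w₀L³/(45EI) = 421.2/EI
  span AC: point load 13 at a = 4.5: Pab(L + a)/(6LEI) = 65.81/EI
  span CE: point load 34 at a = 1.2: Pab(L + b)/(6LEI) = 19.58/EI
  span CE: UDL 24.8: wL³/(24EI) = 27.9/EI
  relative rotation θ_0 = (487 + 47.48)/EI = 534.5/EI
A unit hogging moment at C produces rotation L₁/(3EI) + L₂/(3EI) = 4/EI.
Compatibility: M_C·(L₁+L₂)/(3EI) = θ_0, giving M_C = 133.6 kN·m (hogging).

M_C = 133.6 kN·m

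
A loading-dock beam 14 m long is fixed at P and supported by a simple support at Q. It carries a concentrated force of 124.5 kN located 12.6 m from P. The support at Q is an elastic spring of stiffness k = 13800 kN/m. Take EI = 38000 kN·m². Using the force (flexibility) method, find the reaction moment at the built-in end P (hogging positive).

Remove the prop at Q; the released (primary) structure is a cantilever built in at P.
Primary-structure tip deflection at Q by superposition:
  point load 124.5 at a = 12.6: Pa²(3L − a)/(6EI) = 96852/EI
Flexibility coefficient — unit upward force at Q: δ_{QQ} = L³/(3EI) = 914.7/EI.
With EI = 38000 kN·m²: δ_0 = 2.5487 m and δ_{QQ} = 0.02407 m/kN.
Compatibility — the spring shortens by R_Q/k under the reaction it provides: δ_0 − R_Q·δ_{QQ} = R_Q/k. With 1/k = 0.000072 m/kN, R_Q = δ_0 / (δ_{QQ} + 1/k) = 2.5487 / (0.02407 + 0.000072) = 105.6 kN.
Moment equilibrium about P: M_P = Σ(load moments about P) − R_Q·L = 1569 − 105.6×14 = 90.73 kN·m.

M_P = 90.73 kN·m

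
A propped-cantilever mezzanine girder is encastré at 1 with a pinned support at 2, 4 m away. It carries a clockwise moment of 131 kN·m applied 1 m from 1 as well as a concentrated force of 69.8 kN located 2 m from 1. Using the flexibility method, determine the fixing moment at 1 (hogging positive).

M_1 = 97.38 kN·m

Take the reaction at 2 as the redundant and release it; the primary structure is a cantilever fixed at 1.
Deflection at 2 on the released cantilever, summing each load's contribution:
  clockwise couple 131 at a = 1: M₀a(2L − a)/(2EI) = 458.5/EI
  point load 69.8 at a = 2: Pa²(3L − a)/(6EI) = 465.3/EI
  δ_0 = 923.8/EI
Tip deflection under a unit load at 2: L³/(3EI) = 21.33/EI.
Compatibility at 2: δ_0 − R_2·δ_{22} = 0, so R_2 = 923.8/21.33 = 43.3 kN.
Moment equilibrium about 1: M_1 = Σ(load moments about 1) − R_2·L = 270.6 − 43.3×4 = 97.38 kN·m.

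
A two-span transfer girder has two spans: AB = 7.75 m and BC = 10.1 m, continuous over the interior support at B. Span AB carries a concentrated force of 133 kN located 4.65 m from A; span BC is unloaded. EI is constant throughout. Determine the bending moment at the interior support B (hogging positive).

Release continuity at B by inserting a hinge; the redundant is the internal moment M_B. The primary structure is two simply-supported spans AB and BC.
Discontinuity in slope at B on the released structure — sum the simple-span end rotations:
  span AB: point load 133 at a = 4.65: Pab(L + a)/(6LEI) = 511.3/EI
  relative rotation θ_0 = (511.3 + 0)/EI = 511.3/EI
A unit hogging moment at B produces rotation L₁/(3EI) + L₂/(3EI) = 5.95/EI.
Slope continuity at B: θ_0 = M_B·5.95/EI, so M_B = 511.3/5.95 = 85.92 kN·m (hogging).

M_B = 85.92 kN·m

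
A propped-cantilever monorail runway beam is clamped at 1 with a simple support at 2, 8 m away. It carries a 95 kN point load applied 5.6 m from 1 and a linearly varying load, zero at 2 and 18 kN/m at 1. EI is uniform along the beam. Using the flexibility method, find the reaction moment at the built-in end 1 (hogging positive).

Release the roller at 2. Primary structure: cantilever fixed at 1.
Free-end deflection of the primary structure under the applied loading (downward +):
  point load 95 at a = 5.6: Pa²(3L − a)/(6EI) = 9136/EI
  triangular load, peak 18 at the fixed end: w₀L⁴/(30EI) = 2458/EI
  δ_0 = 11594/EI
Flexibility coefficient — unit upward force at 2: δ_{22} = L³/(3EI) = 170.7/EI.
Compatibility at 2: δ_0 − R_2·δ_{22} = 0, so R_2 = 11594/170.7 = 67.93 kN.
Moment equilibrium about 1: M_1 = Σ(load moments about 1) − R_2·L = 724 − 67.93×8 = 180.5 kN·m.

M_1 = 180.5 kN·m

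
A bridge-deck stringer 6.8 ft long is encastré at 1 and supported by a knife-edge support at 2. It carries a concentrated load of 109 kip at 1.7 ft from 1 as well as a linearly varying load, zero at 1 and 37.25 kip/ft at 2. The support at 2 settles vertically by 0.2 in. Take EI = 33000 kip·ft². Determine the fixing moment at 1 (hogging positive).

M_1 = 257.8 kip·ft

Choose R_2 as the redundant. The primary structure is the cantilever fixed at 1.
Primary-structure tip deflection at 2 by superposition:
  point load 109 at a = 1.7: Pa²(3L − a)/(6EI) = 981.8/EI
  triangular load, peak 37.25 at the free end: 11w₀L⁴/(120EI) = 7301/EI
  δ_0 = 8283/EI
Flexibility coefficient — unit upward force at 2: δ_{22} = L³/(3EI) = 104.8/EI.
With EI = 33000 kip·ft²: δ_0 = 0.25099 ft and δ_{22} = 0.003176 ft/kip.
Compatibility — the beam at 2 must follow the support down by 0.01667 ft: δ_0 − R_2·δ_{22} = 0.01667, so R_2 = (0.25099 − 0.01667)/0.003176 = 73.78 kip.
Moment equilibrium about 1: M_1 = Σ(load moments about 1) − R_2·L = 759.4 − 73.78×6.8 = 257.8 kip·ft.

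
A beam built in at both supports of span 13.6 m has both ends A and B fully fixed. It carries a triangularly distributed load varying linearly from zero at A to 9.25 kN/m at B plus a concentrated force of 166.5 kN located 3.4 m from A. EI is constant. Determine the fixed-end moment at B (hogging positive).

Release both end moments; the primary structure is a simply-supported span AB with redundants M_A and M_B.
On the primary (simply-supported) span, the end slopes from the loading are:
  at A: triangular load, peak 9.25: 7w₀L³/(360EI) = 452.4/EI
  at B: triangular load, peak 9.25: w₀L³/(45EI) = 517.1/EI
  at A: point load 166.5 at a = 3.4: Pab(L + b)/(6LEI) = 1684/EI
  at B: point load 166.5 at a = 3.4: Pab(L + a)/(6LEI) = 1203/EI
  θ_A0 = 2137/EI,  θ_B0 = 1720/EI
Flexibility coefficients: a unit moment at one end gives L/(3EI) there and L/(6EI) at the far end, so f₁₁ = f₂₂ = 4.533/EI and f₁₂ = f₂₁ = 2.267/EI.
Compatibility — zero rotation at each built-in end:
  4.533 M_A + 2.267 M_B = 2137
  2.267 M_A + 4.533 M_B = 1720
Solving the pair gives M_A = 375.5 kN·m and M_B = 191.7 kN·m (hogging).

M_B = 191.7 kN·m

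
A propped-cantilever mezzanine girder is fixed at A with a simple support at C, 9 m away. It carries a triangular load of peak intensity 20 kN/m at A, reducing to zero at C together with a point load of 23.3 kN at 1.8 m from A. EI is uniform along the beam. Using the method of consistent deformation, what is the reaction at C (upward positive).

Take the reaction at C as the redundant and release it; the primary structure is a cantilever fixed at A.
Deflection at C on the released cantilever, summing each load's contribution:
  triangular load, peak 20 at the fixed end: w₀L⁴/(30EI) = 4374/EI
  point load 23.3 at a = 1.8: Pa²(3L − a)/(6EI) = 317.1/EI
  δ_0 = 4691/EI
Tip deflection under a unit load at C: L³/(3EI) = 243/EI.
Compatibility at C: δ_0 − R_C·δ_{CC} = 0, so R_C = 4691/243 = 19.3 kN.

R_C = 19.3 kN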